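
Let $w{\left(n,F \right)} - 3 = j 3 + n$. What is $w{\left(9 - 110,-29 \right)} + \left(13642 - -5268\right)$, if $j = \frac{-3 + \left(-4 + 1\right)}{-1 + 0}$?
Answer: $18830$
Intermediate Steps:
$j = 6$ ($j = \frac{-3 - 3}{-1} = \left(-6\right) \left(-1\right) = 6$)
$w{\left(n,F \right)} = 21 + n$ ($w{\left(n,F \right)} = 3 + \left(6 \cdot 3 + n\right) = 3 + \left(18 + n\right) = 21 + n$)
$w{\left(9 - 110,-29 \right)} + \left(13642 - -5268\right) = \left(21 + \left(9 - 110\right)\right) + \left(13642 - -5268\right) = \left(21 - 101\right) + \left(13642 + 5268\right) = -80 + 18910 = 18830$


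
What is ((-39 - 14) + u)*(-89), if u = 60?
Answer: -623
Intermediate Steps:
((-39 - 14) + u)*(-89) = ((-39 - 14) + 60)*(-89) = (-53 + 60)*(-89) = 7*(-89) = -623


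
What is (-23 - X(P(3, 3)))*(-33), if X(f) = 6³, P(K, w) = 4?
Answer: 7887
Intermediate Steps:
X(f) = 216
(-23 - X(P(3, 3)))*(-33) = (-23 - 1*216)*(-33) = (-23 - 216)*(-33) = -239*(-33) = 7887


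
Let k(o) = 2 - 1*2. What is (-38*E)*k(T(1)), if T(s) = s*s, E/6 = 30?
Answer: 0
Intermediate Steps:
E = 180 (E = 6*30 = 180)
T(s) = s**2
k(o) = 0 (k(o) = 2 - 2 = 0)
(-38*E)*k(T(1)) = -38*180*0 = -6840*0 = 0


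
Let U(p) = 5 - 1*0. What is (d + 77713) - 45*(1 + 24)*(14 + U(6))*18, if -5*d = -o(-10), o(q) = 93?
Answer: -1535092/5 ≈ -3.0702e+5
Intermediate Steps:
U(p) = 5 (U(p) = 5 + 0 = 5)
d = 93/5 (d = -(-1)*93/5 = -1/5*(-93) = 93/5 ≈ 18.600)
(d + 77713) - 45*(1 + 24)*(14 + U(6))*18 = (93/5 + 77713) - 45*(1 + 24)*(14 + 5)*18 = 388658/5 - 1125*19*18 = 388658/5 - 45*475*18 = 388658/5 - 21375*18 = 388658/5 - 384750 = -1535092/5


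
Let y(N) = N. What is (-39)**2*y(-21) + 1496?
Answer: -30445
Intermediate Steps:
(-39)**2*y(-21) + 1496 = (-39)**2*(-21) + 1496 = 1521*(-21) + 1496 = -31941 + 1496 = -30445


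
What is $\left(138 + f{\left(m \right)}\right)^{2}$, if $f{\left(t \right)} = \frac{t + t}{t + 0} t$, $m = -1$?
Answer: $18496$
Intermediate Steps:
$f{\left(t \right)} = 2 t$ ($f{\left(t \right)} = \frac{2 t}{t} t = 2 t$)
$\left(138 + f{\left(m \right)}\right)^{2} = \left(138 + 2 \left(-1\right)\right)^{2} = \left(138 - 2\right)^{2} = 136^{2} = 18496$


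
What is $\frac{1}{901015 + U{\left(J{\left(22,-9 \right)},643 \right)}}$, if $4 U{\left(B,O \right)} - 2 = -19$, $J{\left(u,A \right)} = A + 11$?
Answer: $\frac{4}{3604043} \approx 1.1099 \cdot 10^{-6}$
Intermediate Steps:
$J{\left(u,A \right)} = 11 + A$
$U{\left(B,O \right)} = - \frac{17}{4}$ ($U{\left(B,O \right)} = \frac{1}{2} + \frac{1}{4} \left(-19\right) = \frac{1}{2} - \frac{19}{4} = - \frac{17}{4}$)
$\frac{1}{901015 + U{\left(J{\left(22,-9 \right)},643 \right)}} = \frac{1}{901015 - \frac{17}{4}} = \frac{1}{\frac{3604043}{4}} = \frac{4}{3604043}$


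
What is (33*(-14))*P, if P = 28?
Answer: -12936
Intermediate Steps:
(33*(-14))*P = (33*(-14))*28 = -462*28 = -12936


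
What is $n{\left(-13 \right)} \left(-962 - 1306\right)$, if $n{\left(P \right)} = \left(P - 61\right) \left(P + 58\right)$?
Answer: $7552440$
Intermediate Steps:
$n{\left(P \right)} = \left(-61 + P\right) \left(58 + P\right)$
$n{\left(-13 \right)} \left(-962 - 1306\right) = \left(-3538 + \left(-13\right)^{2} - -39\right) \left(-962 - 1306\right) = \left(-3538 + 169 + 39\right) \left(-2268\right) = \left(-3330\right) \left(-2268\right) = 7552440$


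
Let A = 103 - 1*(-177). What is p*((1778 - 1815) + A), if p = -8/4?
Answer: -486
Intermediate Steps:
A = 280 (A = 103 + 177 = 280)
p = -2 (p = -8*¼ = -2)
p*((1778 - 1815) + A) = -2*((1778 - 1815) + 280) = -2*(-37 + 280) = -2*243 = -486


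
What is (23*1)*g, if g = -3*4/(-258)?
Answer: 46/43 ≈ 1.0698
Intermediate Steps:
g = 2/43 (g = -12*(-1/258) = 2/43 ≈ 0.046512)
(23*1)*g = (23*1)*(2/43) = 23*(2/43) = 46/43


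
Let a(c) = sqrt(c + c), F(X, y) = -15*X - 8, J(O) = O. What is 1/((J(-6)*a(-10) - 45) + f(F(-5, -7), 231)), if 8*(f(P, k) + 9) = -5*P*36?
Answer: -694/1084001 + 16*I*sqrt(5)/3252003 ≈ -0.00064022 + 1.1002e-5*I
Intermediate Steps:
F(X, y) = -8 - 15*X
f(P, k) = -9 - 45*P/2 (f(P, k) = -9 + (-5*P*36)/8 = -9 + (-180*P)/8 = -9 - 45*P/2)
a(c) = sqrt(2)*sqrt(c) (a(c) = sqrt(2*c) = sqrt(2)*sqrt(c))
1/((J(-6)*a(-10) - 45) + f(F(-5, -7), 231)) = 1/((-6*sqrt(2)*sqrt(-10) - 45) + (-9 - 45*(-8 - 15*(-5))/2)) = 1/((-6*sqrt(2)*I*sqrt(10) - 45) + (-9 - 45*(-8 + 75)/2)) = 1/((-12*I*sqrt(5) - 45) + (-9 - 45/2*67)) = 1/((-12*I*sqrt(5) - 45) + (-9 - 3015/2)) = 1/((-45 - 12*I*sqrt(5)) - 3033/2) = 1/(-3123/2 - 12*I*sqrt(5))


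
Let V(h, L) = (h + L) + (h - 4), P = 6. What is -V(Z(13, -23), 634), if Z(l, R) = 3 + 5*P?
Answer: -696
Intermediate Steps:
Z(l, R) = 33 (Z(l, R) = 3 + 5*6 = 3 + 30 = 33)
V(h, L) = -4 + L + 2*h (V(h, L) = (L + h) + (-4 + h) = -4 + L + 2*h)
-V(Z(13, -23), 634) = -(-4 + 634 + 2*33) = -(-4 + 634 + 66) = -1*696 = -696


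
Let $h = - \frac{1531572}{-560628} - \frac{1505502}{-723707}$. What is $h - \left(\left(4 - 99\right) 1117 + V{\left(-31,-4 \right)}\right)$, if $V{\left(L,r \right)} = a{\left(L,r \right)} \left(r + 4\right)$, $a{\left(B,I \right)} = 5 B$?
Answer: $\frac{3588002890037350}{33810867333} \approx 1.0612 \cdot 10^{5}$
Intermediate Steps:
$V{\left(L,r \right)} = 5 L \left(4 + r\right)$ ($V{\left(L,r \right)} = 5 L \left(r + 4\right) = 5 L \left(4 + r\right)$)
$h = \frac{162702996055}{33810867333}$ ($h = \left(-1531572\right) \left(- \frac{1}{560628}\right) - - \frac{1505502}{723707} = \frac{127631}{46719} + \frac{1505502}{723707} = \frac{162702996055}{33810867333} \approx 4.8121$)
$h - \left(\left(4 - 99\right) 1117 + V{\left(-31,-4 \right)}\right) = \frac{162702996055}{33810867333} - \left(\left(4 - 99\right) 1117 + 5 \left(-31\right) \left(4 - 4\right)\right) = \frac{162702996055}{33810867333} - \left(\left(4 - 99\right) 1117 + 5 \left(-31\right) 0\right) = \frac{162702996055}{33810867333} - \left(\left(-95\right) 1117 + 0\right) = \frac{162702996055}{33810867333} - \left(-106115 + 0\right) = \frac{162702996055}{33810867333} - -106115 = \frac{162702996055}{33810867333} + 106115 = \frac{3588002890037350}{33810867333}$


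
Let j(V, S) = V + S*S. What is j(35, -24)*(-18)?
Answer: -10998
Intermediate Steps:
j(V, S) = V + S**2
j(35, -24)*(-18) = (35 + (-24)**2)*(-18) = (35 + 576)*(-18) = 611*(-18) = -10998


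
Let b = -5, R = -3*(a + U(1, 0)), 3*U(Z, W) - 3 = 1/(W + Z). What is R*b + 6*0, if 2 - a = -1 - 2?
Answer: 95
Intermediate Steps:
U(Z, W) = 1 + 1/(3*(W + Z))
a = 5 (a = 2 - (-1 - 2) = 2 - 1*(-3) = 2 + 3 = 5)
R = -19 (R = -3*(5 + (⅓ + 0 + 1)/(0 + 1)) = -3*(5 + (4/3)/1) = -3*(5 + 1*(4/3)) = -3*(5 + 4/3) = -3*19/3 = -19)
R*b + 6*0 = -19*(-5) + 6*0 = 95 + 0 = 95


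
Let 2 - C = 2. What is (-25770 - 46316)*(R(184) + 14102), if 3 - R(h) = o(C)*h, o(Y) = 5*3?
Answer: -817815670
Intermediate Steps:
C = 0 (C = 2 - 1*2 = 2 - 2 = 0)
o(Y) = 15
R(h) = 3 - 15*h
(-25770 - 46316)*(R(184) + 14102) = (-25770 - 46316)*((3 - 15*184) + 14102) = -72086*((3 - 2760) + 14102) = -72086*(-2757 + 14102) = -72086*11345 = -817815670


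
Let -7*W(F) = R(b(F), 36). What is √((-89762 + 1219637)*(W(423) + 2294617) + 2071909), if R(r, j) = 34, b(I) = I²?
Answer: √127038721374166/7 ≈ 1.6102e+6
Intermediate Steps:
W(F) = -34/7 (W(F) = -⅐*34 = -34/7)
√((-89762 + 1219637)*(W(423) + 2294617) + 2071909) = √((-89762 + 1219637)*(-34/7 + 2294617) + 2071909) = √(1129875*(16062285/7) + 2071909) = √(18148374264375/7 + 2071909) = √(18148388767738/7) = √127038721374166/7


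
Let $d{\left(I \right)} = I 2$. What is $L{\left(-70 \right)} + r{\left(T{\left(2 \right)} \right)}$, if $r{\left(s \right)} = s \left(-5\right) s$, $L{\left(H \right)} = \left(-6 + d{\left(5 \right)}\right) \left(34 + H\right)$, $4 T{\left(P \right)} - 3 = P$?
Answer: $- \frac{2429}{16} \approx -151.81$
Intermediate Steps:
$T{\left(P \right)} = \frac{3}{4} + \frac{P}{4}$
$d{\left(I \right)} = 2 I$
$L{\left(H \right)} = 136 + 4 H$ ($L{\left(H \right)} = \left(-6 + 2 \cdot 5\right) \left(34 + H\right) = \left(-6 + 10\right) \left(34 + H\right) = 4 \left(34 + H\right) = 136 + 4 H$)
$r{\left(s \right)} = - 5 s^{2}$ ($r{\left(s \right)} = - 5 s s = - 5 s^{2}$)
$L{\left(-70 \right)} + r{\left(T{\left(2 \right)} \right)} = \left(136 + 4 \left(-70\right)\right) - 5 \left(\frac{3}{4} + \frac{1}{4} \cdot 2\right)^{2} = \left(136 - 280\right) - 5 \left(\frac{3}{4} + \frac{1}{2}\right)^{2} = -144 - 5 \left(\frac{5}{4}\right)^{2} = -144 - \frac{125}{16} = - \frac{2429}{16}$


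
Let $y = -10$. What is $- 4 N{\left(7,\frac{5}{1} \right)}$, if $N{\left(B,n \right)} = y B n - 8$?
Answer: $1432$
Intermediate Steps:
$N{\left(B,n \right)} = -8 - 10 B n$ ($N{\left(B,n \right)} = - 10 B n - 8 = -8 - 10 B n$)
$- 4 N{\left(7,\frac{5}{1} \right)} = - 4 \left(-8 - 70 \cdot \frac{5}{1}\right) = - 4 \left(-8 - 70 \cdot 5 \cdot 1\right) = - 4 \left(-8 - 70 \cdot 5\right) = - 4 \left(-8 - 350\right) = \left(-4\right) \left(-358\right) = 1432$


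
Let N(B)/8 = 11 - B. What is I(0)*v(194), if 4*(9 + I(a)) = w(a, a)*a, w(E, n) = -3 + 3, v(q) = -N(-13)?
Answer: 1728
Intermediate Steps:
N(B) = 88 - 8*B (N(B) = 8*(11 - B) = 88 - 8*B)
v(q) = -192 (v(q) = -(88 - 8*(-13)) = -(88 + 104) = -1*192 = -192)
w(E, n) = 0
I(a) = -9 (I(a) = -9 + (0*a)/4 = -9 + (¼)*0 = -9 + 0 = -9)
I(0)*v(194) = -9*(-192) = 1728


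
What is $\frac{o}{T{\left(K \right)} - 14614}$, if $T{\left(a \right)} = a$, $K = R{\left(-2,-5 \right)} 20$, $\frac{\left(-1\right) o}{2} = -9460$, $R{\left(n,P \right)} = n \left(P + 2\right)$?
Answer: $- \frac{9460}{7247} \approx -1.3054$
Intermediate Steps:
$R{\left(n,P \right)} = n \left(2 + P\right)$
$o = 18920$ ($o = \left(-2\right) \left(-9460\right) = 18920$)
$K = 120$ ($K = - 2 \left(2 - 5\right) 20 = \left(-2\right) \left(-3\right) 20 = 6 \cdot 20 = 120$)
$\frac{o}{T{\left(K \right)} - 14614} = \frac{18920}{120 - 14614} = \frac{18920}{-14494} = 18920 \left(- \frac{1}{14494}\right) = - \frac{9460}{7247}$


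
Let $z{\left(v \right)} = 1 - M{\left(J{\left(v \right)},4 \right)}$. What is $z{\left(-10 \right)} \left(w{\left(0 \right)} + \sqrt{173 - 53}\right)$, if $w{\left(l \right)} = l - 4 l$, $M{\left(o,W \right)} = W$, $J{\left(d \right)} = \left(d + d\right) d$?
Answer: $- 6 \sqrt{30} \approx -32.863$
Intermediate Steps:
$J{\left(d \right)} = 2 d^{2}$ ($J{\left(d \right)} = 2 d d = 2 d^{2}$)
$w{\left(l \right)} = - 3 l$
$z{\left(v \right)} = -3$ ($z{\left(v \right)} = 1 - 4 = -3$)
$z{\left(-10 \right)} \left(w{\left(0 \right)} + \sqrt{173 - 53}\right) = - 3 \left(\left(-3\right) 0 + \sqrt{173 - 53}\right) = - 3 \left(0 + \sqrt{120}\right) = - 3 \left(0 + 2 \sqrt{30}\right) = - 3 \cdot 2 \sqrt{30} = - 6 \sqrt{30}$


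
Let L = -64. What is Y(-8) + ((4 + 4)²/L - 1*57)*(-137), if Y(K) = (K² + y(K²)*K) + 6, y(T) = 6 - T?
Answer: 8480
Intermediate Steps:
Y(K) = 6 + K² + K*(6 - K²) (Y(K) = (K² + (6 - K²)*K) + 6 = (K² + K*(6 - K²)) + 6 = 6 + K² + K*(6 - K²))
Y(-8) + ((4 + 4)²/L - 1*57)*(-137) = (6 + (-8)² - 1*(-8)*(-6 + (-8)²)) + ((4 + 4)²/(-64) - 1*57)*(-137) = (6 + 64 - 1*(-8)*(-6 + 64)) + (8²*(-1/64) - 57)*(-137) = (6 + 64 - 1*(-8)*58) + (64*(-1/64) - 57)*(-137) = (6 + 64 + 464) + (-1 - 57)*(-137) = 534 - 58*(-137) = 534 + 7946 = 8480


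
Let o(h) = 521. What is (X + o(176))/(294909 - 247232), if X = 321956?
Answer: 322477/47677 ≈ 6.7638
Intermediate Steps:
(X + o(176))/(294909 - 247232) = (321956 + 521)/(294909 - 247232) = 322477/47677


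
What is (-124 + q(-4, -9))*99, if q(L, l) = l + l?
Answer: -14058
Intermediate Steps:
q(L, l) = 2*l
(-124 + q(-4, -9))*99 = (-124 + 2*(-9))*99 = (-124 - 18)*99 = -142*99 = -14058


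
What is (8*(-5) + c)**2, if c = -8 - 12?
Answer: 3600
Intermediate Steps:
c = -20
(8*(-5) + c)**2 = (8*(-5) - 20)**2 = (-40 - 20)**2 = (-60)**2 = 3600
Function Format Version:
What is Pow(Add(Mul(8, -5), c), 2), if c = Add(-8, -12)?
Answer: 3600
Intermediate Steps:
c = -20
Pow(Add(Mul(8, -5), c), 2) = Pow(Add(Mul(8, -5), -20), 2) = Pow(Add(-40, -20), 2) = Pow(-60, 2) = 3600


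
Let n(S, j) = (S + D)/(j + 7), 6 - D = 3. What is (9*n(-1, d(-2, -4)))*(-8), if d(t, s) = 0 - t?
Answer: -16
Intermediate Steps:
d(t, s) = -t
D = 3 (D = 6 - 1*3 = 6 - 3 = 3)
n(S, j) = (3 + S)/(7 + j) (n(S, j) = (S + 3)/(j + 7) = (3 + S)/(7 + j))
(9*n(-1, d(-2, -4)))*(-8) = (9*((3 - 1)/(7 - 1*(-2))))*(-8) = (9*(2/(7 + 2)))*(-8) = (9*(2/9))*(-8) = 2*(-8) = -16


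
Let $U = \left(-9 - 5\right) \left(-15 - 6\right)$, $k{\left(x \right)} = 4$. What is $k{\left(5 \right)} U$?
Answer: $1176$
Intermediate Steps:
$U = 294$ ($U = \left(-14\right) \left(-21\right) = 294$)
$k{\left(5 \right)} U = 4 \cdot 294 = 1176$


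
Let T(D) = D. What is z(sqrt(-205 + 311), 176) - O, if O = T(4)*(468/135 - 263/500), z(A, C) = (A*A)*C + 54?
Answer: 7011839/375 ≈ 18698.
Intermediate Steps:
z(A, C) = 54 + C*A**2 (z(A, C) = A**2*C + 54 = C*A**2 + 54 = 54 + C*A**2)
O = 4411/375 (O = 4*(468/135 - 263/500) = 4*(468*(1/135) - 263*1/500) = 4*(52/15 - 263/500) = 4*(4411/1500) = 4411/375 ≈ 11.763)
z(sqrt(-205 + 311), 176) - O = (54 + 176*(sqrt(-205 + 311))**2) - 1*4411/375 = (54 + 176*(sqrt(106))**2) - 4411/375 = (54 + 176*106) - 4411/375 = (54 + 18656) - 4411/375 = 18710 - 4411/375 = 7011839/375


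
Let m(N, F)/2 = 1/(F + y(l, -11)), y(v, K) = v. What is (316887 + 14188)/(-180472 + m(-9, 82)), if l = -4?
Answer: -12911925/7038407 ≈ -1.8345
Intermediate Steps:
m(N, F) = 2/(-4 + F) (m(N, F) = 2/(F - 4) = 2/(-4 + F))
(316887 + 14188)/(-180472 + m(-9, 82)) = (316887 + 14188)/(-180472 + 2/(-4 + 82)) = 331075/(-180472 + 2/78) = 331075/(-180472 + 2*(1/78)) = 331075/(-180472 + 1/39) = 331075/(-7038407/39) = 331075*(-39/7038407) = -12911925/7038407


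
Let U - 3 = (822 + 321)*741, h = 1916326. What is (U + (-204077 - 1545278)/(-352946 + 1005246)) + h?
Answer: 360498724449/130460 ≈ 2.7633e+6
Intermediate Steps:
U = 846966 (U = 3 + (822 + 321)*741 = 3 + 1143*741 = 3 + 846963 = 846966)
(U + (-204077 - 1545278)/(-352946 + 1005246)) + h = (846966 + (-204077 - 1545278)/(-352946 + 1005246)) + 1916326 = (846966 - 1749355/652300) + 1916326 = (846966 - 1749355*1/652300) + 1916326 = (846966 - 349871/130460) + 1916326 = 110494834489/130460 + 1916326 = 360498724449/130460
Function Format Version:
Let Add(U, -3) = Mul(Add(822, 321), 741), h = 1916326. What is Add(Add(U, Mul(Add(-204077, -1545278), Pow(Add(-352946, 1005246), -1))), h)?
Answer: Rational(360498724449, 130460) ≈ 2.7633e+6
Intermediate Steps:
U = 846966 (U = Add(3, Mul(Add(822, 321), 741)) = Add(3, Mul(1143, 741)) = Add(3, 846963) = 846966)
Add(Add(U, Mul(Add(-204077, -1545278), Pow(Add(-352946, 1005246), -1))), h) = Add(Add(846966, Mul(Add(-204077, -1545278), Pow(Add(-352946, 1005246), -1))), 1916326) = Add(Add(846966, Mul(-1749355, Pow(652300, -1))), 1916326) = Add(Add(846966, Mul(-1749355, Rational(1, 652300))), 1916326) = Add(Add(846966, Rational(-349871, 130460)), 1916326) = Add(Rational(110494834489, 130460), 1916326) = Rational(360498724449, 130460)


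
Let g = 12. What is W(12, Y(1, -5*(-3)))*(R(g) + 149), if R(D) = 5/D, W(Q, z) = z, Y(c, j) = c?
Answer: 1793/12 ≈ 149.42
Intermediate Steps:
W(12, Y(1, -5*(-3)))*(R(g) + 149) = 1*(5/12 + 149) = 1*(1793/12) = 1793/12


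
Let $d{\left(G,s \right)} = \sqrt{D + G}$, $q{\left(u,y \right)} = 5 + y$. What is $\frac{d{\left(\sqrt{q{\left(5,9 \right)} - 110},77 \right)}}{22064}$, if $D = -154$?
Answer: $\frac{\sqrt{-154 + 4 i \sqrt{6}}}{22064} \approx 1.7883 \cdot 10^{-5} + 0.00056272 i$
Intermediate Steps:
$d{\left(G,s \right)} = \sqrt{-154 + G}$
$\frac{d{\left(\sqrt{q{\left(5,9 \right)} - 110},77 \right)}}{22064} = \frac{\sqrt{-154 + \sqrt{\left(5 + 9\right) - 110}}}{22064} = \sqrt{-154 + \sqrt{14 - 110}} \cdot \frac{1}{22064} = \sqrt{-154 + \sqrt{-96}} \cdot \frac{1}{22064} = \sqrt{-154 + 4 i \sqrt{6}} \cdot \frac{1}{22064} = \frac{\sqrt{-154 + 4 i \sqrt{6}}}{22064}$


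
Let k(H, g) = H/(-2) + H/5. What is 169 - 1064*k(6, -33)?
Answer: 10421/5 ≈ 2084.2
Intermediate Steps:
k(H, g) = -3*H/10 (k(H, g) = H*(-½) + H*(⅕) = -H/2 + H/5 = -3*H/10)
169 - 1064*k(6, -33) = 169 - (-1596)*6/5 = 169 - 1064*(-9/5) = 169 + 9576/5 = 10421/5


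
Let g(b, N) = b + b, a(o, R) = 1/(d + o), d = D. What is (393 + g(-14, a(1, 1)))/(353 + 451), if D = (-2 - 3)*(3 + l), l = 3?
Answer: 365/804 ≈ 0.45398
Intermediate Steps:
D = -30 (D = (-2 - 3)*(3 + 3) = -5*6 = -30)
d = -30
a(o, R) = 1/(-30 + o)
g(b, N) = 2*b
(393 + g(-14, a(1, 1)))/(353 + 451) = (393 + 2*(-14))/(353 + 451) = (393 - 28)/804 = 365*(1/804) = 365/804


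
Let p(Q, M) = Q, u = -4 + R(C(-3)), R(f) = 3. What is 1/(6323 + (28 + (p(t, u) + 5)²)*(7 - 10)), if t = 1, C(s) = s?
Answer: 1/6131 ≈ 0.00016311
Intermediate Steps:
u = -1 (u = -4 + 3 = -1)
1/(6323 + (28 + (p(t, u) + 5)²)*(7 - 10)) = 1/(6323 + (28 + (1 + 5)²)*(7 - 10)) = 1/(6323 + (28 + 6²)*(-3)) = 1/(6323 + (28 + 36)*(-3)) = 1/(6323 + 64*(-3)) = 1/(6323 - 192) = 1/6131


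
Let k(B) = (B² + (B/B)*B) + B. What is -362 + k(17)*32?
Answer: 9974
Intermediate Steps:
k(B) = B² + 2*B (k(B) = (B² + 1*B) + B = (B² + B) + B = (B + B²) + B = B² + 2*B)
-362 + k(17)*32 = -362 + (17*(2 + 17))*32 = -362 + (17*19)*32 = -362 + 323*32 = -362 + 10336 = 9974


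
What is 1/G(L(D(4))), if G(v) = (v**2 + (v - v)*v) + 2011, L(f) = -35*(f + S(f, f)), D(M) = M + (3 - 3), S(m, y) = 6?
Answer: 1/124511 ≈ 8.0314e-6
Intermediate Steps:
D(M) = M (D(M) = M + 0 = M)
L(f) = -210 - 35*f (L(f) = -35*(f + 6) = -35*(6 + f) = -210 - 35*f)
G(v) = 2011 + v**2 (G(v) = (v**2 + 0*v) + 2011 = (v**2 + 0) + 2011 = v**2 + 2011 = 2011 + v**2)
1/G(L(D(4))) = 1/(2011 + (-210 - 35*4)**2) = 1/(2011 + (-210 - 140)**2) = 1/(2011 + (-350)**2) = 1/(2011 + 122500) = 1/124511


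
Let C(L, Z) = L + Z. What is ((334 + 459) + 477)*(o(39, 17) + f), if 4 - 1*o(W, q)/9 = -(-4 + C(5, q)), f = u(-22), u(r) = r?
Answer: 223520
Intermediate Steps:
f = -22
o(W, q) = 45 + 9*q (o(W, q) = 36 - (-9)*(-4 + (5 + q)) = 36 - (-9)*(1 + q) = 36 - 9*(-1 - q) = 36 + (9 + 9*q) = 45 + 9*q)
((334 + 459) + 477)*(o(39, 17) + f) = ((334 + 459) + 477)*((45 + 9*17) - 22) = (793 + 477)*((45 + 153) - 22) = 1270*(198 - 22) = 1270*176 = 223520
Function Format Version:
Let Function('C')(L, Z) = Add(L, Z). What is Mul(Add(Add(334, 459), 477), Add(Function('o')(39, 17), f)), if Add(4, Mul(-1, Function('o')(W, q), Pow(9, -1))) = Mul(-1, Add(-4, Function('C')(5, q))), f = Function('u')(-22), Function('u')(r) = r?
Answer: 223520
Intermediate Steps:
f = -22
Function('o')(W, q) = Add(45, Mul(9, q)) (Function('o')(W, q) = Add(36, Mul(-9, Mul(-1, Add(-4, Add(5, q))))) = Add(36, Mul(-9, Mul(-1, Add(1, q)))) = Add(36, Mul(-9, Add(-1, Mul(-1, q)))) = Add(36, Add(9, Mul(9, q))) = Add(45, Mul(9, q)))
Mul(Add(Add(334, 459), 477), Add(Function('o')(39, 17), f)) = Mul(Add(Add(334, 459), 477), Add(Add(45, Mul(9, 17)), -22)) = Mul(Add(793, 477), Add(Add(45, 153), -22)) = Mul(1270, Add(198, -22)) = Mul(1270, 176) = 223520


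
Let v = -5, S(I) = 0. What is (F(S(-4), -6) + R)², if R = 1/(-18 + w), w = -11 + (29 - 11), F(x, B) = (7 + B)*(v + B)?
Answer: 14884/121 ≈ 123.01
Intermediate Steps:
F(x, B) = (-5 + B)*(7 + B) (F(x, B) = (7 + B)*(-5 + B) = (-5 + B)*(7 + B))
w = 7 (w = -11 + 18 = 7)
R = -1/11 (R = 1/(-18 + 7) = 1/(-11) = -1/11 ≈ -0.090909)
(F(S(-4), -6) + R)² = ((-35 + (-6)² + 2*(-6)) - 1/11)² = ((-35 + 36 - 12) - 1/11)² = (-11 - 1/11)² = (-122/11)² = 14884/121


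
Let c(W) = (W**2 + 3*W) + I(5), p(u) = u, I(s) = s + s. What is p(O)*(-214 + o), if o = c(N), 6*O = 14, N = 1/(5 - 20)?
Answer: -321608/675 ≈ -476.46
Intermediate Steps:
N = -1/15 (N = 1/(-15) = -1/15 ≈ -0.066667)
I(s) = 2*s
O = 7/3 (O = (1/6)*14 = 7/3 ≈ 2.3333)
c(W) = 10 + W**2 + 3*W (c(W) = (W**2 + 3*W) + 2*5 = (W**2 + 3*W) + 10 = 10 + W**2 + 3*W)
o = 2206/225 (o = 10 + (-1/15)**2 + 3*(-1/15) = 10 + 1/225 - 1/5 = 2206/225 ≈ 9.8044)
p(O)*(-214 + o) = 7*(-214 + 2206/225)/3 = (7/3)*(-45944/225) = -321608/675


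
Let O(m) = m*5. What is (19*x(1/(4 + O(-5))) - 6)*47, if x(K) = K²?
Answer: -123469/441 ≈ -279.98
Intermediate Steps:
O(m) = 5*m
(19*x(1/(4 + O(-5))) - 6)*47 = (19*(1/(4 + 5*(-5)))² - 6)*47 = (19*(1/(4 - 25))² - 6)*47 = (19*(1/(-21))² - 6)*47 = (19*(-1/21)² - 6)*47 = (19*(1/441) - 6)*47 = (19/441 - 6)*47 = -2627/441*47 = -123469/441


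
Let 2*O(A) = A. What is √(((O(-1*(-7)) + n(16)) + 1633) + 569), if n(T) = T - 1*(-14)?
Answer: √8942/2 ≈ 47.281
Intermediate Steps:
O(A) = A/2
n(T) = 14 + T (n(T) = T + 14 = 14 + T)
√(((O(-1*(-7)) + n(16)) + 1633) + 569) = √((((-1*(-7))/2 + (14 + 16)) + 1633) + 569) = √((((½)*7 + 30) + 1633) + 569) = √(((7/2 + 30) + 1633) + 569) = √((67/2 + 1633) + 569) = √(3333/2 + 569) = √(4471/2) = √8942/2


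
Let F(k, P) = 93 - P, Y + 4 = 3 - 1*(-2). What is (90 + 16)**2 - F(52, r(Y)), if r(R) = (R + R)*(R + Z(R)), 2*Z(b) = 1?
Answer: 11146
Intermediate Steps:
Y = 1 (Y = -4 + (3 - 1*(-2)) = -4 + (3 + 2) = -4 + 5 = 1)
Z(b) = 1/2 (Z(b) = (1/2)*1 = 1/2)
r(R) = 2*R*(1/2 + R) (r(R) = (R + R)*(R + 1/2) = (2*R)*(1/2 + R) = 2*R*(1/2 + R))
(90 + 16)**2 - F(52, r(Y)) = (90 + 16)**2 - (93 - (1 + 2*1)) = 106**2 - (93 - (1 + 2)) = 11236 - (93 - 3) = 11236 - 1*90 = 11236 - 90 = 11146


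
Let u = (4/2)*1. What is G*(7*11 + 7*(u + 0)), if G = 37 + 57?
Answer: 8554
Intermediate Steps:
u = 2 (u = (4*(½))*1 = 2*1 = 2)
G = 94
G*(7*11 + 7*(u + 0)) = 94*(7*11 + 7*(2 + 0)) = 94*(77 + 7*2) = 94*(77 + 14) = 94*91 = 8554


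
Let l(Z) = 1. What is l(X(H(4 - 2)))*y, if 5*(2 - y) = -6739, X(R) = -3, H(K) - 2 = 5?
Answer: 6749/5 ≈ 1349.8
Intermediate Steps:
H(K) = 7 (H(K) = 2 + 5 = 7)
y = 6749/5 (y = 2 - ⅕*(-6739) = 2 + 6739/5 = 6749/5 ≈ 1349.8)
l(X(H(4 - 2)))*y = 1*(6749/5) = 6749/5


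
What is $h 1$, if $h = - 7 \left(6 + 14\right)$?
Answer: $-140$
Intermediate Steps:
$h = -140$ ($h = \left(-7\right) 20 = -140$)
$h 1 = \left(-140\right) 1 = -140$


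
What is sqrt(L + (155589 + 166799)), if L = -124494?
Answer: sqrt(197894) ≈ 444.85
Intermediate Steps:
sqrt(L + (155589 + 166799)) = sqrt(-124494 + (155589 + 166799)) = sqrt(-124494 + 322388) = sqrt(197894)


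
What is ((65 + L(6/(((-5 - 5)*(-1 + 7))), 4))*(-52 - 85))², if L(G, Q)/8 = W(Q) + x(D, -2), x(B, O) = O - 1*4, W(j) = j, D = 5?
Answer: 45064369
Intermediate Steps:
x(B, O) = -4 + O (x(B, O) = O - 4 = -4 + O)
L(G, Q) = -48 + 8*Q (L(G, Q) = 8*(Q + (-4 - 2)) = 8*(Q - 6) = 8*(-6 + Q) = -48 + 8*Q)
((65 + L(6/(((-5 - 5)*(-1 + 7))), 4))*(-52 - 85))² = ((65 + (-48 + 8*4))*(-52 - 85))² = ((65 + (-48 + 32))*(-137))² = ((65 - 16)*(-137))² = (49*(-137))² = (-6713)² = 45064369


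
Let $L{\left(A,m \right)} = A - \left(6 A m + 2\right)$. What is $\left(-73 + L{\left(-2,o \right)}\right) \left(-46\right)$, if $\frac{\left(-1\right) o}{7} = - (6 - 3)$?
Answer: $-8050$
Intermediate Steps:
$o = 21$ ($o = - 7 \left(- (6 - 3)\right) = - 7 \left(\left(-1\right) 3\right) = \left(-7\right) \left(-3\right) = 21$)
$L{\left(A,m \right)} = -2 + A - 6 A m$ ($L{\left(A,m \right)} = A - \left(6 A m + 2\right) = A - \left(2 + 6 A m\right) = -2 + A - 6 A m$)
$\left(-73 + L{\left(-2,o \right)}\right) \left(-46\right) = \left(-73 - \left(4 - 252\right)\right) \left(-46\right) = \left(-73 - -248\right) \left(-46\right) = \left(-73 + 248\right) \left(-46\right) = 175 \left(-46\right) = -8050$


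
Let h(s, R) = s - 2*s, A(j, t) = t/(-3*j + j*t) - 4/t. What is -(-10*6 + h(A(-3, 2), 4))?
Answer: 176/3 ≈ 58.667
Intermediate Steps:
A(j, t) = -4/t + t/(-3*j + j*t)
h(s, R) = -s
-(-10*6 + h(A(-3, 2), 4)) = -(-10*6 - (2² + 12*(-3) - 4*(-3)*2)/((-3)*2*(-3 + 2))) = -(-60 - (-1)*(4 - 36 + 24)/(3*2*(-1))) = -(-60 - (-1)*(-1)*(-8)/(3*2)) = -(-60 - 1*(-4/3)) = -(-60 + 4/3) = -1*(-176/3) = 176/3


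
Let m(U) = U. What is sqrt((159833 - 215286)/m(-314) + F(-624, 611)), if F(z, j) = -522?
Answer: I*sqrt(34054870)/314 ≈ 18.585*I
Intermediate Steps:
sqrt((159833 - 215286)/m(-314) + F(-624, 611)) = sqrt((159833 - 215286)/(-314) - 522) = sqrt(-55453*(-1/314) - 522) = sqrt(55453/314 - 522) = sqrt(-108455/314) = I*sqrt(34054870)/314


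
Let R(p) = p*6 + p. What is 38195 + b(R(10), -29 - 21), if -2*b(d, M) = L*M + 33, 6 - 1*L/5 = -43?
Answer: 88607/2 ≈ 44304.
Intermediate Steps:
L = 245 (L = 30 - 5*(-43) = 30 + 215 = 245)
R(p) = 7*p (R(p) = 6*p + p = 7*p)
b(d, M) = -33/2 - 245*M/2 (b(d, M) = -(245*M + 33)/2 = -(33 + 245*M)/2 = -33/2 - 245*M/2)
38195 + b(R(10), -29 - 21) = 38195 + (-33/2 - 245*(-29 - 21)/2) = 38195 + (-33/2 - 245/2*(-50)) = 38195 + (-33/2 + 6125) = 38195 + 12217/2 = 88607/2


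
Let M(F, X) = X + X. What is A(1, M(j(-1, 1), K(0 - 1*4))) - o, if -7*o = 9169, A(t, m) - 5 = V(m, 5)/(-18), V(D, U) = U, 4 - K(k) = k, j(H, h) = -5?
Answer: 165637/126 ≈ 1314.6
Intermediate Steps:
K(k) = 4 - k
M(F, X) = 2*X
A(t, m) = 85/18 (A(t, m) = 5 + 5/(-18) = 5 + 5*(-1/18) = 5 - 5/18 = 85/18)
o = -9169/7 (o = -1/7*9169 = -9169/7 ≈ -1309.9)
A(1, M(j(-1, 1), K(0 - 1*4))) - o = 85/18 - 1*(-9169/7) = 85/18 + 9169/7 = 165637/126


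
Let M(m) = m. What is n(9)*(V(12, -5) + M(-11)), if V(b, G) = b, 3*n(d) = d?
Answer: 3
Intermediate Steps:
n(d) = d/3
n(9)*(V(12, -5) + M(-11)) = ((1/3)*9)*(12 - 11) = 3*1 = 3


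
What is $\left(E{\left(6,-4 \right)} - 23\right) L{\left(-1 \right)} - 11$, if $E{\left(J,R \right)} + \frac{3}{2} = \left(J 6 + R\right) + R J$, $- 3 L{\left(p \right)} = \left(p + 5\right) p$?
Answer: $-33$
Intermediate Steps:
$L{\left(p \right)} = - \frac{p \left(5 + p\right)}{3}$ ($L{\left(p \right)} = - \frac{\left(p + 5\right) p}{3} = - \frac{\left(5 + p\right) p}{3} = - \frac{p \left(5 + p\right)}{3}$)
$E{\left(J,R \right)} = - \frac{3}{2} + R + 6 J + J R$ ($E{\left(J,R \right)} = - \frac{3}{2} + \left(\left(J 6 + R\right) + R J\right) = - \frac{3}{2} + \left(\left(6 J + R\right) + J R\right) = - \frac{3}{2} + \left(\left(R + 6 J\right) + J R\right) = - \frac{3}{2} + \left(R + 6 J + J R\right) = - \frac{3}{2} + R + 6 J + J R$)
$\left(E{\left(6,-4 \right)} - 23\right) L{\left(-1 \right)} - 11 = \left(\left(- \frac{3}{2} - 4 + 6 \cdot 6 + 6 \left(-4\right)\right) - 23\right) \left(\left(- \frac{1}{3}\right) \left(-1\right) \left(5 - 1\right)\right) - 11 = \left(\left(- \frac{3}{2} - 4 + 36 - 24\right) - 23\right) \left(\left(- \frac{1}{3}\right) \left(-1\right) 4\right) - 11 = \left(\frac{13}{2} - 23\right) \frac{4}{3} - 11 = \left(- \frac{33}{2}\right) \frac{4}{3} - 11 = -22 - 11 = -33$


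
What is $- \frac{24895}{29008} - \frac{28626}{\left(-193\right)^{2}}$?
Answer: $- \frac{1757696863}{1080518992} \approx -1.6267$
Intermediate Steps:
$- \frac{24895}{29008} - \frac{28626}{\left(-193\right)^{2}} = \left(-24895\right) \frac{1}{29008} - \frac{28626}{37249} = - \frac{24895}{29008} - \frac{28626}{37249} = - \frac{1757696863}{1080518992}$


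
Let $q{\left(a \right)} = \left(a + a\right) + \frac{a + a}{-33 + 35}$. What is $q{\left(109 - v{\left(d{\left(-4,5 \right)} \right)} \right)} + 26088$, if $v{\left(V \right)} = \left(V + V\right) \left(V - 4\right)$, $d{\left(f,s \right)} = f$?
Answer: $26223$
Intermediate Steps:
$v{\left(V \right)} = 2 V \left(-4 + V\right)$
$q{\left(a \right)} = 3 a$ ($q{\left(a \right)} = 2 a + \frac{2 a}{2} = 2 a + 2 a \frac{1}{2} = 2 a + a = 3 a$)
$q{\left(109 - v{\left(d{\left(-4,5 \right)} \right)} \right)} + 26088 = 3 \left(109 - 2 \left(-4\right) \left(-4 - 4\right)\right) + 26088 = 3 \left(109 - 2 \left(-4\right) \left(-8\right)\right) + 26088 = 3 \left(109 - 64\right) + 26088 = 3 \cdot 45 + 26088 = 135 + 26088 = 26223$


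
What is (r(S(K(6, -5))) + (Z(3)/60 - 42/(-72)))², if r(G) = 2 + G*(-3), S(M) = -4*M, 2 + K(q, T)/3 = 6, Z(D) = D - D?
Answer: 3094081/144 ≈ 21487.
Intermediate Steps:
Z(D) = 0
K(q, T) = 12 (K(q, T) = -6 + 3*6 = -6 + 18 = 12)
r(G) = 2 - 3*G
(r(S(K(6, -5))) + (Z(3)/60 - 42/(-72)))² = ((2 - (-12)*12) + (0/60 - 42/(-72)))² = ((2 - 3*(-48)) + (0*(1/60) - 42*(-1/72)))² = ((2 + 144) + (0 + 7/12))² = (146 + 7/12)² = (1759/12)² = 3094081/144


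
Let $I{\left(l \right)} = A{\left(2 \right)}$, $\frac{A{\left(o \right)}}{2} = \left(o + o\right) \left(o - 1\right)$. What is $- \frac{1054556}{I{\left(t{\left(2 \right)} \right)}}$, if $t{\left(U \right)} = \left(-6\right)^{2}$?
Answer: $- \frac{263639}{2} \approx -1.3182 \cdot 10^{5}$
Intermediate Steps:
$t{\left(U \right)} = 36$
$A{\left(o \right)} = 4 o \left(-1 + o\right)$ ($A{\left(o \right)} = 2 \left(o + o\right) \left(o - 1\right) = 2 \cdot 2 o \left(-1 + o\right) = 4 o \left(-1 + o\right)$)
$I{\left(l \right)} = 8$ ($I{\left(l \right)} = 4 \cdot 2 \left(-1 + 2\right) = 4 \cdot 2 \cdot 1 = 8$)
$- \frac{1054556}{I{\left(t{\left(2 \right)} \right)}} = - \frac{1054556}{8} = \left(-1054556\right) \frac{1}{8} = - \frac{263639}{2}$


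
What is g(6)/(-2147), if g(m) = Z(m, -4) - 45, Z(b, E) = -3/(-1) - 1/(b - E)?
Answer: 421/21470 ≈ 0.019609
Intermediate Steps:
Z(b, E) = 3 - 1/(b - E) (Z(b, E) = -3*(-1) - 1/(b - E) = 3 - 1/(b - E))
g(m) = -45 + (-11 - 3*m)/(-4 - m) (g(m) = (1 - 3*m + 3*(-4))/(-4 - m) - 45 = (1 - 3*m - 12)/(-4 - m) - 45 = (-11 - 3*m)/(-4 - m) - 45 = -45 + (-11 - 3*m)/(-4 - m))
g(6)/(-2147) = ((-169 - 42*6)/(4 + 6))/(-2147) = ((-169 - 252)/10)*(-1/2147) = ((⅒)*(-421))*(-1/2147) = -421/10*(-1/2147) = 421/21470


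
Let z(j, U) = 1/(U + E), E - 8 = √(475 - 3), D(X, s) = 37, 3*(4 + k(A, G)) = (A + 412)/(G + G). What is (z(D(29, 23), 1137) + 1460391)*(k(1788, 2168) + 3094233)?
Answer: 4814672580701179161236/1065479589 - 5031216629*√118/1065479589 ≈ 4.5188e+12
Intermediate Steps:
k(A, G) = -4 + (412 + A)/(6*G) (k(A, G) = -4 + ((A + 412)/(G + G))/3 = -4 + ((412 + A)/((2*G)))/3 = -4 + ((412 + A)*(1/(2*G)))/3 = -4 + ((412 + A)/(2*G))/3 = -4 + (412 + A)/(6*G))
E = 8 + 2*√118 (E = 8 + √(475 - 3) = 8 + √472 = 8 + 2*√118 ≈ 29.726)
z(j, U) = 1/(8 + U + 2*√118) (z(j, U) = 1/(U + (8 + 2*√118)) = 1/(8 + U + 2*√118))
(z(D(29, 23), 1137) + 1460391)*(k(1788, 2168) + 3094233) = (1/(8 + 1137 + 2*√118) + 1460391)*((⅙)*(412 + 1788 - 24*2168)/2168 + 3094233) = (1/(1145 + 2*√118) + 1460391)*((⅙)*(1/2168)*(412 + 1788 - 52032) + 3094233) = (1460391 + 1/(1145 + 2*√118))*((⅙)*(1/2168)*(-49832) + 3094233) = (1460391 + 1/(1145 + 2*√118))*(-6229/1626 + 3094233) = (1460391 + 1/(1145 + 2*√118))*(5031216629/1626) = 2449181161347313/542 + 5031216629/(1626*(1145 + 2*√118))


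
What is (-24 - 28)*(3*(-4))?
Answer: 624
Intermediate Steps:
(-24 - 28)*(3*(-4)) = -52*(-12) = 624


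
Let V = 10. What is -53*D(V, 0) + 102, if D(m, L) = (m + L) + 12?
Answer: -1064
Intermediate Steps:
D(m, L) = 12 + L + m (D(m, L) = (L + m) + 12 = 12 + L + m)
-53*D(V, 0) + 102 = -53*(12 + 0 + 10) + 102 = -53*22 + 102 = -1166 + 102 = -1064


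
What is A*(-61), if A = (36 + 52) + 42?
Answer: -7930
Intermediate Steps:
A = 130 (A = 88 + 42 = 130)
A*(-61) = 130*(-61) = -7930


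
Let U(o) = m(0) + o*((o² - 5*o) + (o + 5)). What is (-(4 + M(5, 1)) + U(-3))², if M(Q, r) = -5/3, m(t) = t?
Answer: 58081/9 ≈ 6453.4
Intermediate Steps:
M(Q, r) = -5/3 (M(Q, r) = -5*⅓ = -5/3)
U(o) = o*(5 + o² - 4*o) (U(o) = 0 + o*((o² - 5*o) + (o + 5)) = 0 + o*((o² - 5*o) + (5 + o)) = 0 + o*(5 + o² - 4*o) = o*(5 + o² - 4*o))
(-(4 + M(5, 1)) + U(-3))² = (-(4 - 5/3) - 3*(5 + (-3)² - 4*(-3)))² = (-1*7/3 - 3*(5 + 9 + 12))² = (-7/3 - 3*26)² = (-7/3 - 78)² = (-241/3)² = 58081/9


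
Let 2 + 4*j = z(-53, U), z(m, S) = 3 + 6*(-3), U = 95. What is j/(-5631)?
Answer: 17/22524 ≈ 0.00075475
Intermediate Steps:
z(m, S) = -15 (z(m, S) = 3 - 18 = -15)
j = -17/4 (j = -½ + (¼)*(-15) = -½ - 15/4 = -17/4 ≈ -4.2500)
j/(-5631) = -17/4/(-5631) = -17/4*(-1/5631) = 17/22524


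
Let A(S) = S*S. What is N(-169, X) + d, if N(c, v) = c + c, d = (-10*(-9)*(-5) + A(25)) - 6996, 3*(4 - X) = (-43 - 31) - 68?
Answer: -7159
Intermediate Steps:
A(S) = S**2
X = 154/3 (X = 4 - ((-43 - 31) - 68)/3 = 4 - (-74 - 68)/3 = 4 - 1/3*(-142) = 4 + 142/3 = 154/3 ≈ 51.333)
d = -6821 (d = (-10*(-9)*(-5) + 25**2) - 6996 = (90*(-5) + 625) - 6996 = (-450 + 625) - 6996 = 175 - 6996 = -6821)
N(c, v) = 2*c
N(-169, X) + d = 2*(-169) - 6821 = -338 - 6821 = -7159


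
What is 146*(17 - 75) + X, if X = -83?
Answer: -8551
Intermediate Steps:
146*(17 - 75) + X = 146*(17 - 75) - 83 = 146*(-58) - 83 = -8468 - 83 = -8551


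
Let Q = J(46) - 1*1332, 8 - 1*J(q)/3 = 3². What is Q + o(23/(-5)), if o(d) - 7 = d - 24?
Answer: -6783/5 ≈ -1356.6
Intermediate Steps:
J(q) = -3 (J(q) = 24 - 3*3² = 24 - 3*9 = 24 - 27 = -3)
o(d) = -17 + d (o(d) = 7 + (d - 24) = 7 + (-24 + d) = -17 + d)
Q = -1335 (Q = -3 - 1*1332 = -3 - 1332 = -1335)
Q + o(23/(-5)) = -1335 + (-17 + 23/(-5)) = -1335 + (-17 + 23*(-⅕)) = -1335 + (-17 - 23/5) = -1335 - 108/5 = -6783/5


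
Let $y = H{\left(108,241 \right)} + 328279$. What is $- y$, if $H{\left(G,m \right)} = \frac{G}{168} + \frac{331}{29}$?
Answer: $- \frac{133286169}{406} \approx -3.2829 \cdot 10^{5}$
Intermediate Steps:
$H{\left(G,m \right)} = \frac{331}{29} + \frac{G}{168}$ ($H{\left(G,m \right)} = G \frac{1}{168} + 331 \cdot \frac{1}{29} = \frac{G}{168} + \frac{331}{29} = \frac{331}{29} + \frac{G}{168}$)
$y = \frac{133286169}{406}$ ($y = \left(\frac{331}{29} + \frac{1}{168} \cdot 108\right) + 328279 = \left(\frac{331}{29} + \frac{9}{14}\right) + 328279 = \frac{4895}{406} + 328279 = \frac{133286169}{406} \approx 3.2829 \cdot 10^{5}$)
$- y = \left(-1\right) \frac{133286169}{406} = - \frac{133286169}{406}$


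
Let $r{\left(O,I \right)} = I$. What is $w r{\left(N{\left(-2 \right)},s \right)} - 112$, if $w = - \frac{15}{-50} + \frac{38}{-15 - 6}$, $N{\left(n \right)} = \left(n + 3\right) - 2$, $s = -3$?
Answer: $- \frac{7523}{70} \approx -107.47$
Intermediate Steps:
$N{\left(n \right)} = 1 + n$ ($N{\left(n \right)} = \left(3 + n\right) - 2 = 1 + n$)
$w = - \frac{317}{210}$ ($w = \left(-15\right) \left(- \frac{1}{50}\right) + \frac{38}{-21} = \frac{3}{10} + 38 \left(- \frac{1}{21}\right) = \frac{3}{10} - \frac{38}{21} = - \frac{317}{210} \approx -1.5095$)
$w r{\left(N{\left(-2 \right)},s \right)} - 112 = \left(- \frac{317}{210}\right) \left(-3\right) - 112 = \frac{317}{70} - 112 = - \frac{7523}{70}$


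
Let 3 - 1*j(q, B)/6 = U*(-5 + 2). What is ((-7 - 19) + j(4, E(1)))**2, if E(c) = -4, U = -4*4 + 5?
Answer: 42436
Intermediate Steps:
U = -11 (U = -16 + 5 = -11)
j(q, B) = -180 (j(q, B) = 18 - (-66)*(-5 + 2) = 18 - (-66)*(-3) = 18 - 6*33 = 18 - 198 = -180)
((-7 - 19) + j(4, E(1)))**2 = ((-7 - 19) - 180)**2 = (-26 - 180)**2 = (-206)**2 = 42436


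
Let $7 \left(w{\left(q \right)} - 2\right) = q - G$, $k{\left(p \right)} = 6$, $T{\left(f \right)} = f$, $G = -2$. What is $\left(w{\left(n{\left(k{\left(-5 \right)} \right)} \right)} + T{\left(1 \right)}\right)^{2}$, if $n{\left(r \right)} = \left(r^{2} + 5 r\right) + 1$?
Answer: $\frac{8100}{49} \approx 165.31$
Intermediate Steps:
$n{\left(r \right)} = 1 + r^{2} + 5 r$
$w{\left(q \right)} = \frac{16}{7} + \frac{q}{7}$ ($w{\left(q \right)} = 2 + \frac{q - -2}{7} = 2 + \frac{q + 2}{7} = 2 + \frac{2 + q}{7} = 2 + \left(\frac{2}{7} + \frac{q}{7}\right) = \frac{16}{7} + \frac{q}{7}$)
$\left(w{\left(n{\left(k{\left(-5 \right)} \right)} \right)} + T{\left(1 \right)}\right)^{2} = \left(\left(\frac{16}{7} + \frac{1 + 6^{2} + 5 \cdot 6}{7}\right) + 1\right)^{2} = \left(\left(\frac{16}{7} + \frac{1 + 36 + 30}{7}\right) + 1\right)^{2} = \left(\left(\frac{16}{7} + \frac{1}{7} \cdot 67\right) + 1\right)^{2} = \left(\left(\frac{16}{7} + \frac{67}{7}\right) + 1\right)^{2} = \left(\frac{83}{7} + 1\right)^{2} = \left(\frac{90}{7}\right)^{2} = \frac{8100}{49}$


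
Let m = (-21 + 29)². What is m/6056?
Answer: 8/757 ≈ 0.010568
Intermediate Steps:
m = 64 (m = 8² = 64)
m/6056 = 64/6056 = 64*(1/6056) = 8/757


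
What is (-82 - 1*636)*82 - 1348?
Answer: -60224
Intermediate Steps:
(-82 - 1*636)*82 - 1348 = (-82 - 636)*82 - 1348 = -718*82 - 1348 = -58876 - 1348 = -60224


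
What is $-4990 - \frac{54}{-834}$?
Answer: $- \frac{693601}{139} \approx -4989.9$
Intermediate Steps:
$-4990 - \frac{54}{-834} = -4990 - - \frac{9}{139} = -4990 + \frac{9}{139} = - \frac{693601}{139}$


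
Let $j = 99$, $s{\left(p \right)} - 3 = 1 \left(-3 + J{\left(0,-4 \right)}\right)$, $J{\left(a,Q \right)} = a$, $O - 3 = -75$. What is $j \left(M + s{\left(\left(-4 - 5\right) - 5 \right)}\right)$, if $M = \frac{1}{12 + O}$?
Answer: $- \frac{33}{20} \approx -1.65$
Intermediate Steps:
$O = -72$ ($O = 3 - 75 = -72$)
$M = - \frac{1}{60}$ ($M = \frac{1}{12 - 72} = \frac{1}{-60} = - \frac{1}{60} \approx -0.016667$)
$s{\left(p \right)} = 0$ ($s{\left(p \right)} = 3 + 1 \left(-3 + 0\right) = 3 + 1 \left(-3\right) = 3 - 3 = 0$)
$j \left(M + s{\left(\left(-4 - 5\right) - 5 \right)}\right) = 99 \left(- \frac{1}{60} + 0\right) = 99 \left(- \frac{1}{60}\right) = - \frac{33}{20}$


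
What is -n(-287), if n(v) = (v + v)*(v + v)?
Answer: -329476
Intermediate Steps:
n(v) = 4*v² (n(v) = (2*v)*(2*v) = 4*v²)
-n(-287) = -4*(-287)² = -4*82369 = -1*329476 = -329476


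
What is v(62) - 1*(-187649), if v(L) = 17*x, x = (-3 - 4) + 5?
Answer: 187615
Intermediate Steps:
x = -2 (x = -7 + 5 = -2)
v(L) = -34 (v(L) = 17*(-2) = -34)
v(62) - 1*(-187649) = -34 - 1*(-187649) = -34 + 187649 = 187615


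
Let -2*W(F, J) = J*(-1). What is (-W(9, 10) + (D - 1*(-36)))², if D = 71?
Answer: 10404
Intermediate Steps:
W(F, J) = J/2 (W(F, J) = -J*(-1)/2 = -(-1)*J/2 = J/2)
(-W(9, 10) + (D - 1*(-36)))² = (-10/2 + (71 - 1*(-36)))² = (-1*5 + (71 + 36))² = (-5 + 107)² = 102² = 10404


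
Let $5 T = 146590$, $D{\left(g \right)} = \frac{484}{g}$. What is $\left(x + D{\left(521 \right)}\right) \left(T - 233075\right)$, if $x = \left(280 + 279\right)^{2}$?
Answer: $- \frac{33172268190345}{521} \approx -6.367 \cdot 10^{10}$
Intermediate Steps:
$x = 312481$ ($x = 559^{2} = 312481$)
$T = 29318$ ($T = \frac{1}{5} \cdot 146590 = 29318$)
$\left(x + D{\left(521 \right)}\right) \left(T - 233075\right) = \left(312481 + \frac{484}{521}\right) \left(29318 - 233075\right) = \left(312481 + 484 \cdot \frac{1}{521}\right) \left(29318 - 233075\right) = \left(312481 + \frac{484}{521}\right) \left(-203757\right) = \frac{162803085}{521} \left(-203757\right) = - \frac{33172268190345}{521}$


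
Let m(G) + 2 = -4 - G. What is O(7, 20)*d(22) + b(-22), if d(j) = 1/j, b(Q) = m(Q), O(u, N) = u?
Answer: 359/22 ≈ 16.318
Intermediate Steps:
m(G) = -6 - G (m(G) = -2 + (-4 - G) = -6 - G)
b(Q) = -6 - Q
O(7, 20)*d(22) + b(-22) = 7/22 + (-6 - 1*(-22)) = 7*(1/22) + (-6 + 22) = 7/22 + 16 = 359/22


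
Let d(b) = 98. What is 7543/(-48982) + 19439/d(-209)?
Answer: 1788387/9023 ≈ 198.20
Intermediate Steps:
7543/(-48982) + 19439/d(-209) = 7543/(-48982) + 19439/98 = 7543*(-1/48982) + 19439*(1/98) = -397/2578 + 2777/14 = 1788387/9023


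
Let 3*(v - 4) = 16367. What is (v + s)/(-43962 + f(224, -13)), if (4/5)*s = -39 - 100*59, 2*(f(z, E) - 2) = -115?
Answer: 23569/528210 ≈ 0.044621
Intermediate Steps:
v = 16379/3 (v = 4 + (⅓)*16367 = 4 + 16367/3 = 16379/3 ≈ 5459.7)
f(z, E) = -111/2 (f(z, E) = 2 + (½)*(-115) = 2 - 115/2 = -111/2)
s = -29695/4 (s = 5*(-39 - 100*59)/4 = 5*(-39 - 5900)/4 = (5/4)*(-5939) = -29695/4 ≈ -7423.8)
(v + s)/(-43962 + f(224, -13)) = (16379/3 - 29695/4)/(-43962 - 111/2) = -23569/(12*(-88035/2)) = -23569/12*(-2/88035) = 23569/528210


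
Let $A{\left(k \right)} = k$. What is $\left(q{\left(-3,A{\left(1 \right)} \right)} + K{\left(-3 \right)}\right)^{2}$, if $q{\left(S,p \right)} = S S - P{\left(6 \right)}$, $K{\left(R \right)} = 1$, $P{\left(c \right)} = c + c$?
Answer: $4$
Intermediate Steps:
$P{\left(c \right)} = 2 c$
$q{\left(S,p \right)} = -12 + S^{2}$ ($q{\left(S,p \right)} = S S - 2 \cdot 6 = S^{2} - 12 = -12 + S^{2}$)
$\left(q{\left(-3,A{\left(1 \right)} \right)} + K{\left(-3 \right)}\right)^{2} = \left(\left(-12 + \left(-3\right)^{2}\right) + 1\right)^{2} = \left(\left(-12 + 9\right) + 1\right)^{2} = \left(-3 + 1\right)^{2} = \left(-2\right)^{2} = 4$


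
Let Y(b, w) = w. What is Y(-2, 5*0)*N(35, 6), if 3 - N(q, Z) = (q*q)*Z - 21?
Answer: 0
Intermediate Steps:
N(q, Z) = 24 - Z*q**2 (N(q, Z) = 3 - ((q*q)*Z - 21) = 3 - (q**2*Z - 21) = 3 - (Z*q**2 - 21) = 3 - (-21 + Z*q**2) = 3 + (21 - Z*q**2) = 24 - Z*q**2)
Y(-2, 5*0)*N(35, 6) = (5*0)*(24 - 1*6*35**2) = 0*(24 - 1*6*1225) = 0*(24 - 7350) = 0*(-7326) = 0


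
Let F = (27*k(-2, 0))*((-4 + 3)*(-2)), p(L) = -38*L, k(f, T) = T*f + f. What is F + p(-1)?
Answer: -70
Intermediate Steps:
k(f, T) = f + T*f
F = -108 (F = (27*(-2*(1 + 0)))*((-4 + 3)*(-2)) = (27*(-2*1))*(-1*(-2)) = (27*(-2))*2 = -54*2 = -108)
F + p(-1) = -108 - 38*(-1) = -108 + 38 = -70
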